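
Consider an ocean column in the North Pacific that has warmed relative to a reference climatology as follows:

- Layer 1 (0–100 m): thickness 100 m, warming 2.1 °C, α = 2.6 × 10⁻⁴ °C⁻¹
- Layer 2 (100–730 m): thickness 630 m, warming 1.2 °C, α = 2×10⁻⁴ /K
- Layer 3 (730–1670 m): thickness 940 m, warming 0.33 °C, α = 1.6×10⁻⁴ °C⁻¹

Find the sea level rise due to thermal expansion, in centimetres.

2.1 × 100 × 2.6×10⁻⁴ = 0.05460 m
100–730 m: 1.2 × 630 × 2×10⁻⁴ = 0.15120 m
730–1670 m: 940 × 1.6×10⁻⁴ × 0.33 = 0.049632 m
Δh = 0.05460 + 0.15120 + 0.049632 = 0.255432 m

Δh = 25.5 cm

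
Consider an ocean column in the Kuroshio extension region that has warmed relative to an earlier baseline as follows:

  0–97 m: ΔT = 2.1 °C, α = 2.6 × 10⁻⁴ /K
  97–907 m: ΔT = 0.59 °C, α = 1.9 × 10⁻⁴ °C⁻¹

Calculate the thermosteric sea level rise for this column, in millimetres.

97 × 2.1 × 2.6×10⁻⁴ = 0.052962 m
97–907 m: 0.59 × 1.9×10⁻⁴ × 810 = 0.090801 m
Δh = 0.052962 + 0.090801 = 0.143763 m

144 mm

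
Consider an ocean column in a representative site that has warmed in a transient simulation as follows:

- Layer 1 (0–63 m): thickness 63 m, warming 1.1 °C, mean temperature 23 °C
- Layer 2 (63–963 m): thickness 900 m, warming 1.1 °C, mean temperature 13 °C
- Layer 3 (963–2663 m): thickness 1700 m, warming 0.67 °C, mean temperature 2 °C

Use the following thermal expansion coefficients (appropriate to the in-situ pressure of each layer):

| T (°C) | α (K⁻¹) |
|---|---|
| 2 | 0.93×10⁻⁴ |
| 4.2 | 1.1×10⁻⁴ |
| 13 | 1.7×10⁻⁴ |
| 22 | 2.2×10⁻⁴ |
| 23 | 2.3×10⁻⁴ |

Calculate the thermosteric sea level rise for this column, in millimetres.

290 mm of thermosteric rise

Layer 1 at 23 °C → α = 2.3×10⁻⁴ K⁻¹
Layer 2 at 13 °C → α = 1.7×10⁻⁴ K⁻¹
Layer 3 at 2 °C → α = 0.93×10⁻⁴ K⁻¹
Layer 1: 63 × 1.1 × 2.3×10⁻⁴ = 0.015939 m
1.1 × 900 × 1.7×10⁻⁴ = 0.16830 m
Layer 3: 0.93×10⁻⁴ × 0.67 × 1700 = 0.105927 m
Δh = 0.015939 + 0.16830 + 0.105927 = 0.290166 m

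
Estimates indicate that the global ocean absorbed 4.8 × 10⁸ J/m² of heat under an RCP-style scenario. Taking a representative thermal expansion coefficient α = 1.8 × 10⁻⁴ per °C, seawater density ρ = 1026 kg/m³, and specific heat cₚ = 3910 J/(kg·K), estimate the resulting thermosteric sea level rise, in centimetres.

Δh = αQ/(ρcₚ) = 1.8×10⁻⁴ × 4.8×10⁸ / (1026 × 3910) ≈ 0.021537 m

2.15 cm of thermosteric rise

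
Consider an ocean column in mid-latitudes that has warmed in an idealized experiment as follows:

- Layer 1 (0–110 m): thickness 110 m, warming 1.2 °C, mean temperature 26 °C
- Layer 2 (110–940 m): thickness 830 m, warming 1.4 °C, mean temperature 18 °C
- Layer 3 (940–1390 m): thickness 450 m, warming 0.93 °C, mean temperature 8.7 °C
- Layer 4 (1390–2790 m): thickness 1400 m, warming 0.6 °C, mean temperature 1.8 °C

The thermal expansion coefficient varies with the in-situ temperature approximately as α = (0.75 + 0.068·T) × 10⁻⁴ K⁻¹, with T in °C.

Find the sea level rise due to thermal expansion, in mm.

392 mm of thermosteric rise

Layer 1: α = (0.75 + 0.068×26)×10⁻⁴ = 2.518×10⁻⁴ K⁻¹
Layer 2: α = (0.75 + 0.068×18)×10⁻⁴ = 1.974×10⁻⁴ K⁻¹
Layer 3: α = (0.75 + 0.068×8.7)×10⁻⁴ = 1.3416×10⁻⁴ K⁻¹
Layer 4: α = (0.75 + 0.068×1.8)×10⁻⁴ = 0.8724×10⁻⁴ K⁻¹
0–110 m: 1.2 × 2.518×10⁻⁴ × 110 = 0.0332376 m
Layer 2: 830 × 1.4 × 1.974×10⁻⁴ = 0.2293788 m
Layer 3: 450 × 1.3416×10⁻⁴ × 0.93 = 0.05614596 m
Layer 4: 1400 × 0.8724×10⁻⁴ × 0.6 = 0.0732816 m
Δh = 0.0332376 + 0.2293788 + 0.05614596 + 0.0732816 = 0.39204396 m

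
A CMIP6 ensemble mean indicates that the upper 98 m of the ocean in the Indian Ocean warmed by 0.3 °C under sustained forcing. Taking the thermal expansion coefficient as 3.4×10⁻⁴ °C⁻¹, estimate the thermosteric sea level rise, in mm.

Δh = αΔT·H = 3.4×10⁻⁴ × 0.3 × 98 = 0.009996 m

Δh = 10.0 mm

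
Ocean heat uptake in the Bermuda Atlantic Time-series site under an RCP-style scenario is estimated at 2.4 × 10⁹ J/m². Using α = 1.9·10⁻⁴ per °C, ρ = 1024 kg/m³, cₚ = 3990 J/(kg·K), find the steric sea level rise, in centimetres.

Δh = αQ/(ρcₚ) = 1.9×10⁻⁴ × 2.4×10⁹ / (1024 × 3990) ≈ 0.11161 m

11.2 cm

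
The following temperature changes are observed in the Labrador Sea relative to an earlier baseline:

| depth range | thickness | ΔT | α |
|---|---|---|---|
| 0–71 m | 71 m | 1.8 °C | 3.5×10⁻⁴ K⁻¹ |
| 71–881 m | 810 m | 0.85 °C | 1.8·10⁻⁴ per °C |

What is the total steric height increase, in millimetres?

71 × 1.8 × 3.5×10⁻⁴ = 0.04473 m
Layer 2: 1.8×10⁻⁴ × 810 × 0.85 = 0.12393 m
Δh = 0.04473 + 0.12393 = 0.16866 m ≈ 169 mm

Δh ≈ 169 mm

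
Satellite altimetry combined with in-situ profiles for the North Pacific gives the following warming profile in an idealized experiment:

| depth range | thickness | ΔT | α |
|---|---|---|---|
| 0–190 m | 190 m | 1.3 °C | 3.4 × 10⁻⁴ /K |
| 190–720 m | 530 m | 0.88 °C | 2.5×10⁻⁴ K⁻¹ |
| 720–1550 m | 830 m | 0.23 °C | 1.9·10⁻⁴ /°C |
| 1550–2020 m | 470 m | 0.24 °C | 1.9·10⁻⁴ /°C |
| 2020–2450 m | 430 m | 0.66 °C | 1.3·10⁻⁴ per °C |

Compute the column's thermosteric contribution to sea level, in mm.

0–190 m: 190 × 3.4×10⁻⁴ × 1.3 = 0.08398 m
530 × 2.5×10⁻⁴ × 0.88 = 0.11660 m
830 × 1.9×10⁻⁴ × 0.23 = 0.036271 m
1550–2020 m: 1.9×10⁻⁴ × 470 × 0.24 = 0.021432 m
2020–2450 m: 1.3×10⁻⁴ × 430 × 0.66 = 0.036894 m
Δh = 0.08398 + 0.11660 + 0.036271 + 0.021432 + 0.036894 = 0.295177 m

300 mm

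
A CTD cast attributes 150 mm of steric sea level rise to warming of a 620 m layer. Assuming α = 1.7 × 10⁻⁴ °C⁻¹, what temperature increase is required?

ΔT = Δh/(αH) = 0.15 / (1.7×10⁻⁴ × 620) ≈ 1.423 °C

1.4 °C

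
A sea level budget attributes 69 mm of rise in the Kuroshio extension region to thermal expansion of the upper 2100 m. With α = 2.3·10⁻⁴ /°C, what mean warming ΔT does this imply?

about 0.143 K

ΔT = Δh/(αH) = 0.069 / (2.3×10⁻⁴ × 2100) ≈ 0.1429 K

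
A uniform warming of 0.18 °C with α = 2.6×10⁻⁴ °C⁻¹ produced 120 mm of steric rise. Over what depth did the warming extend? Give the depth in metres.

H = Δh/(αΔT) = 0.12 / (2.6×10⁻⁴ × 0.18) ≈ 2564 m

about 2560 m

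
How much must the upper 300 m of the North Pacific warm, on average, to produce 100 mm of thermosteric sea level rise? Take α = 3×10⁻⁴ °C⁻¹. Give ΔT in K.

ΔT = Δh/(αH) = 0.1 / (3×10⁻⁴ × 300) ≈ 1.111 K

1.1 K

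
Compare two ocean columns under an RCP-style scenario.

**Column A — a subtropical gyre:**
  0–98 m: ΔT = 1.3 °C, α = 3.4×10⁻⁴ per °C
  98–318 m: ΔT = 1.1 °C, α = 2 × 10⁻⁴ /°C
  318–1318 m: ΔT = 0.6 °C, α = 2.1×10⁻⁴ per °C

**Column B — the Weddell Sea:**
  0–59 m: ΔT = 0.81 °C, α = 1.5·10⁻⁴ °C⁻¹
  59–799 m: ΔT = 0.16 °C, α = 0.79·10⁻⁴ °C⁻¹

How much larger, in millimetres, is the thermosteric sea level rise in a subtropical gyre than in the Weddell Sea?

A 98 × 1.3 × 3.4×10⁻⁴ = 0.043316 m
A Layer 2: 220 × 2×10⁻⁴ × 1.1 = 0.04840 m
A 318–1318 m: 1000 × 2.1×10⁻⁴ × 0.6 = 0.12600 m
A total: 0.217716 m
B Layer 1: 0.81 × 59 × 1.5×10⁻⁴ = 0.0071685 m
B 740 × 0.16 × 0.79×10⁻⁴ = 0.0093536 m
B total: 0.0165221 m
Difference: 0.217716 − 0.0165221 = 0.2011939 m

201 mm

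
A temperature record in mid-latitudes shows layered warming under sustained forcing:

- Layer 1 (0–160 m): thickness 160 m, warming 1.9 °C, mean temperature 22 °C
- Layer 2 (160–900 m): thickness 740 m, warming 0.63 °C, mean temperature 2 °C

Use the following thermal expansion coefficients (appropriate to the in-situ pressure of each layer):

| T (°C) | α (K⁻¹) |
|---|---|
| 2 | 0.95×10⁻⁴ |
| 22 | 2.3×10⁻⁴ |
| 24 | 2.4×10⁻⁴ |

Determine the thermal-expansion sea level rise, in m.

Layer 1 at 22 °C → α = 2.3×10⁻⁴ K⁻¹
Layer 2 at 2 °C → α = 0.95×10⁻⁴ K⁻¹
160 × 1.9 × 2.3×10⁻⁴ = 0.06992 m
160–900 m: 0.95×10⁻⁴ × 740 × 0.63 = 0.044289 m
Δh = 0.06992 + 0.044289 = 0.114209 m ≈ 0.114 m

about 0.114 m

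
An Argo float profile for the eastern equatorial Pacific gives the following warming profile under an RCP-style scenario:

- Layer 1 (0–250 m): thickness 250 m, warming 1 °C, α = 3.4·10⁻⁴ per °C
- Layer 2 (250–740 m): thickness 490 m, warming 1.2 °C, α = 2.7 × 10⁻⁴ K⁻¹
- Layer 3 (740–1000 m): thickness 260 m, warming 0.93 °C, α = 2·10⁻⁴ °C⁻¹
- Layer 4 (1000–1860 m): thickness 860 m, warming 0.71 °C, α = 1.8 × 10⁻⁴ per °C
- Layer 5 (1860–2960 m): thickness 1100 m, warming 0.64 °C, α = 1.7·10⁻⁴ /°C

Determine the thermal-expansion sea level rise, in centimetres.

Layer 1: 1 × 250 × 3.4×10⁻⁴ = 0.08500 m
Layer 2: 2.7×10⁻⁴ × 1.2 × 490 = 0.15876 m
Layer 3: 2×10⁻⁴ × 0.93 × 260 = 0.04836 m
1000–1860 m: 0.71 × 1.8×10⁻⁴ × 860 = 0.109908 m
1860–2960 m: 1100 × 1.7×10⁻⁴ × 0.64 = 0.11968 m
Δh = 0.08500 + 0.15876 + 0.04836 + 0.109908 + 0.11968 = 0.521708 m

about 52.2 cm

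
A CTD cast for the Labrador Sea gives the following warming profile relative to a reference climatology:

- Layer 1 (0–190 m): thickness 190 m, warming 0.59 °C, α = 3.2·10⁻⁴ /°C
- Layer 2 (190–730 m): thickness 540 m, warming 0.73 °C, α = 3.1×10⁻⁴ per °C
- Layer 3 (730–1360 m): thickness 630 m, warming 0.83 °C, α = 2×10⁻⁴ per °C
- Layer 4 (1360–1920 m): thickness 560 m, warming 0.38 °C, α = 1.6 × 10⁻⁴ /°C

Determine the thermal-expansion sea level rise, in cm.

Layer 1: 0.59 × 190 × 3.2×10⁻⁴ = 0.035872 m
Layer 2: 0.73 × 540 × 3.1×10⁻⁴ = 0.122202 m
730–1360 m: 2×10⁻⁴ × 0.83 × 630 = 0.10458 m
Layer 4: 0.38 × 560 × 1.6×10⁻⁴ = 0.034048 m
Δh = 0.035872 + 0.122202 + 0.10458 + 0.034048 = 0.296702 m

30 cm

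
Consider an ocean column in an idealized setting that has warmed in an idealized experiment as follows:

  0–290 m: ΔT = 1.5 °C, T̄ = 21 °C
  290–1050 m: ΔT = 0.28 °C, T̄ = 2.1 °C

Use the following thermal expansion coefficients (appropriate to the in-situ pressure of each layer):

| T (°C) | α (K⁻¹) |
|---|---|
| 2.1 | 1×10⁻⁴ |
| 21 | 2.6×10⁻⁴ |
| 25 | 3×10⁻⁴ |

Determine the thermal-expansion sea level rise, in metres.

Layer 1 at 21 °C → α = 2.6×10⁻⁴ K⁻¹
Layer 2 at 2.1 °C → α = 1×10⁻⁴ K⁻¹
290 × 2.6×10⁻⁴ × 1.5 = 0.11310 m
0.28 × 760 × 1×10⁻⁴ = 0.02128 m
Δh = 0.11310 + 0.02128 = 0.13438 m

about 0.13 m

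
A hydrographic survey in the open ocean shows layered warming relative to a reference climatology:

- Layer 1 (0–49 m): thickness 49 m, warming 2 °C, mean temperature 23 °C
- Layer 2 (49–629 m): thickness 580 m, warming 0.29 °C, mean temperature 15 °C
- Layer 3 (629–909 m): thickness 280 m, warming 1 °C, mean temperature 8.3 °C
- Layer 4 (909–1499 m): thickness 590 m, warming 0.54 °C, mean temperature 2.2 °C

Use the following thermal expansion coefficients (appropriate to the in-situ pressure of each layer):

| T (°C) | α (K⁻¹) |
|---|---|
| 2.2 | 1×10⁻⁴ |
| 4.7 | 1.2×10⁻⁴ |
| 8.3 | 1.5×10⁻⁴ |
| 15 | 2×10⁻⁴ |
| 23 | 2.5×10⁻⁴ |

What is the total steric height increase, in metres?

Layer 1 at 23 °C → α = 2.5×10⁻⁴ K⁻¹
Layer 2 at 15 °C → α = 2×10⁻⁴ K⁻¹
Layer 3 at 8.3 °C → α = 1.5×10⁻⁴ K⁻¹
Layer 4 at 2.2 °C → α = 1×10⁻⁴ K⁻¹
Layer 1: 49 × 2.5×10⁻⁴ × 2 = 0.02450 m
49–629 m: 2×10⁻⁴ × 580 × 0.29 = 0.03364 m
1 × 1.5×10⁻⁴ × 280 = 0.04200 m
909–1499 m: 0.54 × 1×10⁻⁴ × 590 = 0.03186 m
Δh = 0.02450 + 0.03364 + 0.04200 + 0.03186 = 0.13200 m

Δh ≈ 0.132 m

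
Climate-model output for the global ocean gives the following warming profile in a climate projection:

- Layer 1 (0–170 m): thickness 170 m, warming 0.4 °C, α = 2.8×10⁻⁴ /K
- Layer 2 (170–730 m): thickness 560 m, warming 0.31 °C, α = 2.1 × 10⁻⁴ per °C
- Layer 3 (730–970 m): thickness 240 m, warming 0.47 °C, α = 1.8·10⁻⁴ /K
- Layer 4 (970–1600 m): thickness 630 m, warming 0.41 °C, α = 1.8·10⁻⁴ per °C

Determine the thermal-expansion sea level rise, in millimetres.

Layer 1: 0.4 × 170 × 2.8×10⁻⁴ = 0.01904 m
Layer 2: 560 × 0.31 × 2.1×10⁻⁴ = 0.036456 m
1.8×10⁻⁴ × 0.47 × 240 = 0.020304 m
970–1600 m: 0.41 × 1.8×10⁻⁴ × 630 = 0.046494 m
Δh = 0.01904 + 0.036456 + 0.020304 + 0.046494 = 0.122294 m

120 mm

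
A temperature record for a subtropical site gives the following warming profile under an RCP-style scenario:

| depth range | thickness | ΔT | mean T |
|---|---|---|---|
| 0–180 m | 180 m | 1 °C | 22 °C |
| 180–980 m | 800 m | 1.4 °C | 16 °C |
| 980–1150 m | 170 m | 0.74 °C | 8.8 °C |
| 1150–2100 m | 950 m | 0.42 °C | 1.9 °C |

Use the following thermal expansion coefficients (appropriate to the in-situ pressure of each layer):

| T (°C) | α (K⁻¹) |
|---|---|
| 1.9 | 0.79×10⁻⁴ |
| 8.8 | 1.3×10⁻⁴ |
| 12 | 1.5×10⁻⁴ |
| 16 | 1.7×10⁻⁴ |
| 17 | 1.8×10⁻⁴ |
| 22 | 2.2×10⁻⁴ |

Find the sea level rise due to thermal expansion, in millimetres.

about 278 mm

Layer 1 at 22 °C → α = 2.2×10⁻⁴ K⁻¹
Layer 2 at 16 °C → α = 1.7×10⁻⁴ K⁻¹
Layer 3 at 8.8 °C → α = 1.3×10⁻⁴ K⁻¹
Layer 4 at 1.9 °C → α = 0.79×10⁻⁴ K⁻¹
180 × 2.2×10⁻⁴ × 1 = 0.03960 m
180–980 m: 1.4 × 800 × 1.7×10⁻⁴ = 0.19040 m
980–1150 m: 0.74 × 170 × 1.3×10⁻⁴ = 0.016354 m
Layer 4: 0.42 × 0.79×10⁻⁴ × 950 = 0.031521 m
Δh = 0.03960 + 0.19040 + 0.016354 + 0.031521 = 0.277875 m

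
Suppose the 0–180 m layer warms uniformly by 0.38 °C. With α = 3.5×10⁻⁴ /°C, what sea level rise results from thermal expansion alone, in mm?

Δh = αΔT·H = 3.5×10⁻⁴ × 0.38 × 180 = 0.02394 m

24 mm of thermosteric rise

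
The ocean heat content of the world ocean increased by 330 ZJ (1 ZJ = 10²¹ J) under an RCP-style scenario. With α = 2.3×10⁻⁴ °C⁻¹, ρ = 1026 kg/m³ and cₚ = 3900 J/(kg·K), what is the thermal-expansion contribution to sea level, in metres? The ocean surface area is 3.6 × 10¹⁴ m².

0.0527 m

Per unit area: Q = 330×10²¹ / (3.6×10¹⁴) ≈ 9.167×10⁸ J/m²
Δh = αQ/(ρcₚ) = 2.3×10⁻⁴ × 9.167×10⁸ / (1026 × 3900) ≈ 0.052692 m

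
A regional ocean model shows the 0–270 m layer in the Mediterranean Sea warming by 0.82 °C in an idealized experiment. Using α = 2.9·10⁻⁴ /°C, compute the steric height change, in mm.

64.2 mm

Δh = αΔT·H = 2.9×10⁻⁴ × 0.82 × 270 = 0.064206 m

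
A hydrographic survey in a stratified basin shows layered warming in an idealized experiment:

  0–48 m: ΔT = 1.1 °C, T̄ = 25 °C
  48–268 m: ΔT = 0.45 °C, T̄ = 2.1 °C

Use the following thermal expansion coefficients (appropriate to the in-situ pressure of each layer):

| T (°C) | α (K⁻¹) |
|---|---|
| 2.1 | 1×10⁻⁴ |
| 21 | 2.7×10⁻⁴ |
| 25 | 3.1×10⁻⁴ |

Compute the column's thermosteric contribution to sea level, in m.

Layer 1 at 25 °C → α = 3.1×10⁻⁴ K⁻¹
Layer 2 at 2.1 °C → α = 1×10⁻⁴ K⁻¹
Layer 1: 48 × 1.1 × 3.1×10⁻⁴ = 0.016368 m
0.45 × 1×10⁻⁴ × 220 = 0.00990 m
Δh = 0.016368 + 0.00990 = 0.026268 m ≈ 0.026 m

0.026 m of thermosteric rise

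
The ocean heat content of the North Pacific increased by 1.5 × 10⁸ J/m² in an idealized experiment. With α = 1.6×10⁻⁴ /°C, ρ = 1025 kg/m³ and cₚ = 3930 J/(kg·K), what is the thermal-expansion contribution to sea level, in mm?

Δh = αQ/(ρcₚ) = 1.6×10⁻⁴ × 1.5×10⁸ / (1025 × 3930) ≈ 0.0059579 m

5.96 mm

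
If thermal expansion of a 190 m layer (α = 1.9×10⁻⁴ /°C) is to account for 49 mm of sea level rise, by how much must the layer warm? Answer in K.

ΔT ≈ 1.36 K

ΔT = Δh/(αH) = 0.049 / (1.9×10⁻⁴ × 190) ≈ 1.357 K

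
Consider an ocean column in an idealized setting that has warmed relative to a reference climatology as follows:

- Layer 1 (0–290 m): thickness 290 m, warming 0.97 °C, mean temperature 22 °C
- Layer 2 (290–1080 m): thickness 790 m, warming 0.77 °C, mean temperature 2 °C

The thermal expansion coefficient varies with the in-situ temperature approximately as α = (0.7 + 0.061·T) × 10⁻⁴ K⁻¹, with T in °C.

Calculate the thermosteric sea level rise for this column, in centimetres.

about 11 cm

Layer 1: α = (0.7 + 0.061×22)×10⁻⁴ = 2.042×10⁻⁴ K⁻¹
Layer 2: α = (0.7 + 0.061×2)×10⁻⁴ = 0.822×10⁻⁴ K⁻¹
Layer 1: 290 × 0.97 × 2.042×10⁻⁴ = 0.05744146 m
290–1080 m: 790 × 0.77 × 0.822×10⁻⁴ = 0.05000226 m
Δh = 0.05744146 + 0.05000226 = 0.10744372 m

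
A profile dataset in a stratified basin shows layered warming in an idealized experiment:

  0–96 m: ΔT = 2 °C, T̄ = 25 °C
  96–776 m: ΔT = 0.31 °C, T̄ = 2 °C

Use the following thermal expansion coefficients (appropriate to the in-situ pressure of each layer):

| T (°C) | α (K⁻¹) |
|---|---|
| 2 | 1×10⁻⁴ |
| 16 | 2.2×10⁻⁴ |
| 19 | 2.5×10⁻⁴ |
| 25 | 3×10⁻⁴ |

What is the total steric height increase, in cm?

Layer 1 at 25 °C → α = 3×10⁻⁴ K⁻¹
Layer 2 at 2 °C → α = 1×10⁻⁴ K⁻¹
Layer 1: 3×10⁻⁴ × 2 × 96 = 0.05760 m
0.31 × 1×10⁻⁴ × 680 = 0.02108 m
Δh = 0.05760 + 0.02108 = 0.07868 m

7.87 cm of thermosteric rise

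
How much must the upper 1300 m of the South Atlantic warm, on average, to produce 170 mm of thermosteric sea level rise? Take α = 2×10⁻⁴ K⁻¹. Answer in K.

ΔT = Δh/(αH) = 0.17 / (2×10⁻⁴ × 1300) ≈ 0.6538 K

0.654 K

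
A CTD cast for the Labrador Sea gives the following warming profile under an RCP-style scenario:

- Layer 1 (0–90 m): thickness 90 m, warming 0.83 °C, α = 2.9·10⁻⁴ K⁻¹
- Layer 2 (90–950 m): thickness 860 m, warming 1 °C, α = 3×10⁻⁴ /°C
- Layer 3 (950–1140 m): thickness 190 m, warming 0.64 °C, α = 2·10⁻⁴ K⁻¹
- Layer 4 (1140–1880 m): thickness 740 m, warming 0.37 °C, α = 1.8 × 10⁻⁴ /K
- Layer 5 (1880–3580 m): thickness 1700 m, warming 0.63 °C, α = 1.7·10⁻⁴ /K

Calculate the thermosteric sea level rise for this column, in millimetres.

540 mm of thermosteric rise

Layer 1: 2.9×10⁻⁴ × 0.83 × 90 = 0.021663 m
90–950 m: 1 × 860 × 3×10⁻⁴ = 0.25800 m
950–1140 m: 0.64 × 190 × 2×10⁻⁴ = 0.02432 m
1.8×10⁻⁴ × 0.37 × 740 = 0.049284 m
1700 × 0.63 × 1.7×10⁻⁴ = 0.18207 m
Δh = 0.021663 + 0.25800 + 0.02432 + 0.049284 + 0.18207 = 0.535337 m ≈ 540 mm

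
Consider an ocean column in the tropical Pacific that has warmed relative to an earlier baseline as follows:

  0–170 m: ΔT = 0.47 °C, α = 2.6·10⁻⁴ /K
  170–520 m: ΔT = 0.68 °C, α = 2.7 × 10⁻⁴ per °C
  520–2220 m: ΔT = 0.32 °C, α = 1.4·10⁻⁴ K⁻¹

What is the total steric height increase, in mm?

0–170 m: 170 × 2.6×10⁻⁴ × 0.47 = 0.020774 m
170–520 m: 350 × 2.7×10⁻⁴ × 0.68 = 0.06426 m
1700 × 1.4×10⁻⁴ × 0.32 = 0.07616 m
Δh = 0.020774 + 0.06426 + 0.07616 = 0.161194 m

Δh = 160 mm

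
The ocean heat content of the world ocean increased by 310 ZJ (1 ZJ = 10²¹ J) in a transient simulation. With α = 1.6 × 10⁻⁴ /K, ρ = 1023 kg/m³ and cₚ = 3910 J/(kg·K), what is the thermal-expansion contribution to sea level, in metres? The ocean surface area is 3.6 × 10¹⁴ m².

Per unit area: Q = 310×10²¹ / (3.6×10¹⁴) ≈ 8.611×10⁸ J/m²
Δh = αQ/(ρcₚ) = 1.6×10⁻⁴ × 8.611×10⁸ / (1023 × 3910) ≈ 0.034445 m

Δh = 0.0344 m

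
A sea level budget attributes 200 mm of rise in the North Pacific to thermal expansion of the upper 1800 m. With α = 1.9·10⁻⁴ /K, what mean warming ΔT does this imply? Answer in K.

about 0.58 K

ΔT = Δh/(αH) = 0.2 / (1.9×10⁻⁴ × 1800) ≈ 0.5848 K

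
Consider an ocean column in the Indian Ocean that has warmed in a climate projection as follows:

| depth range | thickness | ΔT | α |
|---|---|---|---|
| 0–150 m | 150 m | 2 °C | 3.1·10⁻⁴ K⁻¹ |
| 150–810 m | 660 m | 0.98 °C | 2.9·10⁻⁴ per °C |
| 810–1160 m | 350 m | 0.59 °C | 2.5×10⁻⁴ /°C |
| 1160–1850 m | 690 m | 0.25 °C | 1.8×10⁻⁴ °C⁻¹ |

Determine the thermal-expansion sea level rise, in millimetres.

0–150 m: 150 × 2 × 3.1×10⁻⁴ = 0.09300 m
2.9×10⁻⁴ × 660 × 0.98 = 0.187572 m
Layer 3: 350 × 0.59 × 2.5×10⁻⁴ = 0.051625 m
Layer 4: 690 × 1.8×10⁻⁴ × 0.25 = 0.03105 m
Δh = 0.09300 + 0.187572 + 0.051625 + 0.03105 = 0.363247 m

about 363 mm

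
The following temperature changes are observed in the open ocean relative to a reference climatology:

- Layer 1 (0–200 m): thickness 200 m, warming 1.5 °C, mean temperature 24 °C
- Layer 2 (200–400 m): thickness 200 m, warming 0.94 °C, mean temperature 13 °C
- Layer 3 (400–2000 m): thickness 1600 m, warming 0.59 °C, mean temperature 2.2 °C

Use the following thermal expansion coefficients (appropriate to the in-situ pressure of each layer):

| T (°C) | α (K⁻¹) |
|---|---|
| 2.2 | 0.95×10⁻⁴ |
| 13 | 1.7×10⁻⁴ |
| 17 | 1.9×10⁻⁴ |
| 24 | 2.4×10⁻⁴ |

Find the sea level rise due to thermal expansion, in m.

about 0.194 m

Layer 1 at 24 °C → α = 2.4×10⁻⁴ K⁻¹
Layer 2 at 13 °C → α = 1.7×10⁻⁴ K⁻¹
Layer 3 at 2.2 °C → α = 0.95×10⁻⁴ K⁻¹
2.4×10⁻⁴ × 1.5 × 200 = 0.07200 m
Layer 2: 200 × 0.94 × 1.7×10⁻⁴ = 0.03196 m
400–2000 m: 1600 × 0.95×10⁻⁴ × 0.59 = 0.08968 m
Δh = 0.07200 + 0.03196 + 0.08968 = 0.19364 m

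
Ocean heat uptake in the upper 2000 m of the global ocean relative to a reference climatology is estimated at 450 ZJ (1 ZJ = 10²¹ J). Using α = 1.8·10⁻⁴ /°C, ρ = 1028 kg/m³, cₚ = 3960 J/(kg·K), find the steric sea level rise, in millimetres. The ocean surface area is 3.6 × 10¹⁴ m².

about 55.3 mm

Per unit area: Q = 450×10²¹ / (3.6×10¹⁴) = 1.25×10⁹ J/m²
Δh = αQ/(ρcₚ) = 1.8×10⁻⁴ × 1.25×10⁹ / (1028 × 3960) ≈ 0.055271 m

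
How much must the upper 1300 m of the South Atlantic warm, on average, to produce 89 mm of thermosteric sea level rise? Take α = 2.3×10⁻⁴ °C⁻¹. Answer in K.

0.298 K

ΔT = Δh/(αH) = 0.089 / (2.3×10⁻⁴ × 1300) ≈ 0.2977 K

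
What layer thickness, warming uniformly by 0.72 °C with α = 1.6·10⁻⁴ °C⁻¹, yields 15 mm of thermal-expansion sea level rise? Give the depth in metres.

130 m

H = Δh/(αΔT) = 0.015 / (1.6×10⁻⁴ × 0.72) ≈ 130.2 m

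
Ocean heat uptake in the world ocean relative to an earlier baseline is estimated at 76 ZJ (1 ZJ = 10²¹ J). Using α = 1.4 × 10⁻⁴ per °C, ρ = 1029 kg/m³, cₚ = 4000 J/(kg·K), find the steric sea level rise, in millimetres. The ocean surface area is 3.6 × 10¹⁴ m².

about 7.2 mm

Per unit area: Q = 76×10²¹ / (3.6×10¹⁴) ≈ 2.111×10⁸ J/m²
Δh = αQ/(ρcₚ) = 1.4×10⁻⁴ × 2.111×10⁸ / (1029 × 4000) ≈ 0.0071803 m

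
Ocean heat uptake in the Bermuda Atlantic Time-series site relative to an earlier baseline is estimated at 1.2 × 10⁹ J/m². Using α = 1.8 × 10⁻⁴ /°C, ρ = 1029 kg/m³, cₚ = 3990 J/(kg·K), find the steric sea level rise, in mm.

about 53 mm

Δh = αQ/(ρcₚ) = 1.8×10⁻⁴ × 1.2×10⁹ / (1029 × 3990) ≈ 0.05261 m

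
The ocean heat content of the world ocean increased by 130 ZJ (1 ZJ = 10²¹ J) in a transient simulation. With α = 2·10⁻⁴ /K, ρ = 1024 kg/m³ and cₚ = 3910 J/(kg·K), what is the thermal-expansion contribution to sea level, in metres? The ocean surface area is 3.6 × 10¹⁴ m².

0.0180 m of thermosteric rise

Per unit area: Q = 130×10²¹ / (3.6×10¹⁴) ≈ 3.611×10⁸ J/m²
Δh = αQ/(ρcₚ) = 2×10⁻⁴ × 3.611×10⁸ / (1024 × 3910) ≈ 0.018038 m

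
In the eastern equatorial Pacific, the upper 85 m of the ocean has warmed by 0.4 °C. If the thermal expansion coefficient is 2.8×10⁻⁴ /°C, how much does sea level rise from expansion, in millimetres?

9.52 mm of thermosteric rise

Δh = αΔT·H = 2.8×10⁻⁴ × 0.4 × 85 = 0.00952 m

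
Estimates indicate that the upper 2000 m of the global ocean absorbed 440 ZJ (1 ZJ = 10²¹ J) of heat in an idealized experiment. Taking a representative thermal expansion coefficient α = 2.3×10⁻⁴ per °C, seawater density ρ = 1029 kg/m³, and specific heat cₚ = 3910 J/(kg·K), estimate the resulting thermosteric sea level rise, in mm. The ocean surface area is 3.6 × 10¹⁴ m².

Per unit area: Q = 440×10²¹ / (3.6×10¹⁴) ≈ 1.222×10⁹ J/m²
Δh = αQ/(ρcₚ) = 2.3×10⁻⁴ × 1.222×10⁹ / (1029 × 3910) ≈ 0.069857 m

Δh = 70 mm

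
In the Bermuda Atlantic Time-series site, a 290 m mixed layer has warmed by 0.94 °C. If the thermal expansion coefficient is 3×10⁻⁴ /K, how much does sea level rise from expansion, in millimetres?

Δh = αΔT·H = 3×10⁻⁴ × 0.94 × 290 = 0.08178 m

81.8 mm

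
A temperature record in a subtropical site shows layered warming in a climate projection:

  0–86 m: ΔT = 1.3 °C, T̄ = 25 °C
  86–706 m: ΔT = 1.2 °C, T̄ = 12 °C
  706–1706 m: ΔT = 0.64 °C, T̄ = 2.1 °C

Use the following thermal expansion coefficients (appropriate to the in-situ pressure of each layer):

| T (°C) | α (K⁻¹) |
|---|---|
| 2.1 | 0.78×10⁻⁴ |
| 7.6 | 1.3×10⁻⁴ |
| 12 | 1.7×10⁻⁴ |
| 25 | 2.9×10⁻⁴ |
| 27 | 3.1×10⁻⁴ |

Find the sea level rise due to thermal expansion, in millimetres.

about 209 mm

Layer 1 at 25 °C → α = 2.9×10⁻⁴ K⁻¹
Layer 2 at 12 °C → α = 1.7×10⁻⁴ K⁻¹
Layer 3 at 2.1 °C → α = 0.78×10⁻⁴ K⁻¹
1.3 × 2.9×10⁻⁴ × 86 = 0.032422 m
620 × 1.2 × 1.7×10⁻⁴ = 0.12648 m
706–1706 m: 0.64 × 0.78×10⁻⁴ × 1000 = 0.04992 m
Δh = 0.032422 + 0.12648 + 0.04992 = 0.208822 m ≈ 209 mm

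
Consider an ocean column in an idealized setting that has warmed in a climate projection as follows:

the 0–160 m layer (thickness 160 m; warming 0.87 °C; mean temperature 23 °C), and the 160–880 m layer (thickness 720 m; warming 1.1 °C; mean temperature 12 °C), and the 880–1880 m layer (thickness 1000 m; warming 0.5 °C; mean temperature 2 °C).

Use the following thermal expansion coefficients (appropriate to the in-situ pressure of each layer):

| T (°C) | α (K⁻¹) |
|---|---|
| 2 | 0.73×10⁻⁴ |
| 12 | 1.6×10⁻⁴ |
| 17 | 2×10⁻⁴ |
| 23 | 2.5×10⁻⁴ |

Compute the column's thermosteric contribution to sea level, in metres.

Layer 1 at 23 °C → α = 2.5×10⁻⁴ K⁻¹
Layer 2 at 12 °C → α = 1.6×10⁻⁴ K⁻¹
Layer 3 at 2 °C → α = 0.73×10⁻⁴ K⁻¹
0–160 m: 160 × 0.87 × 2.5×10⁻⁴ = 0.03480 m
160–880 m: 1.1 × 720 × 1.6×10⁻⁴ = 0.12672 m
880–1880 m: 0.5 × 0.73×10⁻⁴ × 1000 = 0.03650 m
Δh = 0.03480 + 0.12672 + 0.03650 = 0.19802 m ≈ 0.198 m

0.198 m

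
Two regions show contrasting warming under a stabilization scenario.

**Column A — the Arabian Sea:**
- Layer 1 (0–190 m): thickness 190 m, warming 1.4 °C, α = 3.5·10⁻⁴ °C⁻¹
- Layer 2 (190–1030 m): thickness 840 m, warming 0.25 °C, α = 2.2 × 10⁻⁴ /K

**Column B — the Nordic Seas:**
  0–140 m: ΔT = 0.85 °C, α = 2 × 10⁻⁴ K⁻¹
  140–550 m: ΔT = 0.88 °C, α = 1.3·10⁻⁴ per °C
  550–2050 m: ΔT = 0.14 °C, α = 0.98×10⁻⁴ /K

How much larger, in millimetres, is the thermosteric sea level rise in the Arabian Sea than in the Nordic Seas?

48 mm

A 0–190 m: 190 × 1.4 × 3.5×10⁻⁴ = 0.09310 m
A Layer 2: 2.2×10⁻⁴ × 840 × 0.25 = 0.04620 m
A total: 0.13930 m
B 140 × 0.85 × 2×10⁻⁴ = 0.02380 m
B 410 × 1.3×10⁻⁴ × 0.88 = 0.046904 m
B Layer 3: 1500 × 0.98×10⁻⁴ × 0.14 = 0.02058 m
B total: 0.091284 m
Difference: 0.13930 − 0.091284 = 0.048016 m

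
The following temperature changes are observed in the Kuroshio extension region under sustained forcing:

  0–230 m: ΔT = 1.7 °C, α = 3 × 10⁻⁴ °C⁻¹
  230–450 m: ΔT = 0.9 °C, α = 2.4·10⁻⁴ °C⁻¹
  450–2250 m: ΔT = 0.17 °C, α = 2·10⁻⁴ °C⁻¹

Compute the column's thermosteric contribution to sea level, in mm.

0–230 m: 3×10⁻⁴ × 1.7 × 230 = 0.11730 m
220 × 0.9 × 2.4×10⁻⁴ = 0.04752 m
450–2250 m: 2×10⁻⁴ × 1800 × 0.17 = 0.06120 m
Δh = 0.11730 + 0.04752 + 0.06120 = 0.22602 m

Δh ≈ 226 mm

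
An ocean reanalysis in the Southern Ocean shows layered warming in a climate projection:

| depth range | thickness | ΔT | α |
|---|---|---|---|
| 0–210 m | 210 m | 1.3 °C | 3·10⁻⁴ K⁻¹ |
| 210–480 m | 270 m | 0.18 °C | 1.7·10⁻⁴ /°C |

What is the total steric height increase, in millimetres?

90.2 mm

0–210 m: 1.3 × 3×10⁻⁴ × 210 = 0.08190 m
Layer 2: 0.18 × 1.7×10⁻⁴ × 270 = 0.008262 m
Δh = 0.08190 + 0.008262 = 0.090162 m ≈ 90.2 mm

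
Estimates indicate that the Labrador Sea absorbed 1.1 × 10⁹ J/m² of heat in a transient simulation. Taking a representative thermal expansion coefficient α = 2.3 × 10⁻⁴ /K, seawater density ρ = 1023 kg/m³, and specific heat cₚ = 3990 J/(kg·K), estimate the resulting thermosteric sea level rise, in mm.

Δh = 62.0 mm

Δh = αQ/(ρcₚ) = 2.3×10⁻⁴ × 1.1×10⁹ / (1023 × 3990) ≈ 0.061983 m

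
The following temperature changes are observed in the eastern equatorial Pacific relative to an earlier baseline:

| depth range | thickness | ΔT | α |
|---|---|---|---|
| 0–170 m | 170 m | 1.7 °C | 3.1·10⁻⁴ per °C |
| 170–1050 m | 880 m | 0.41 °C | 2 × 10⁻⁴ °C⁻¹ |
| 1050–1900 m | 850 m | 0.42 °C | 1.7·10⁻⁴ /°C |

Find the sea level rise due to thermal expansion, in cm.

0–170 m: 1.7 × 170 × 3.1×10⁻⁴ = 0.08959 m
2×10⁻⁴ × 0.41 × 880 = 0.07216 m
1050–1900 m: 850 × 0.42 × 1.7×10⁻⁴ = 0.06069 m
Δh = 0.08959 + 0.07216 + 0.06069 = 0.22244 m

22.2 cm of thermosteric rise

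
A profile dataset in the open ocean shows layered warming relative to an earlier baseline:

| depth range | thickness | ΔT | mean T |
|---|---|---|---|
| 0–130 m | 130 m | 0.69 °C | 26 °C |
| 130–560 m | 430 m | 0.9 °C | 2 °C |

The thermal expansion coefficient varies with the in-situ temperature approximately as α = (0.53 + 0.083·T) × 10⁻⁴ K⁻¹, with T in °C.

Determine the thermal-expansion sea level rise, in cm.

Layer 1: α = (0.53 + 0.083×26)×10⁻⁴ = 2.688×10⁻⁴ K⁻¹
Layer 2: α = (0.53 + 0.083×2)×10⁻⁴ = 0.696×10⁻⁴ K⁻¹
Layer 1: 2.688×10⁻⁴ × 130 × 0.69 = 0.02411136 m
130–560 m: 0.696×10⁻⁴ × 430 × 0.9 = 0.0269352 m
Δh = 0.02411136 + 0.0269352 = 0.05104656 m

5.10 cm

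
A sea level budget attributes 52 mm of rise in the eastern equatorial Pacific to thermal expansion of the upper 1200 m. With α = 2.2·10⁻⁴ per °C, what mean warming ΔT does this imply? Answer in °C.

ΔT = Δh/(αH) = 0.052 / (2.2×10⁻⁴ × 1200) ≈ 0.1970 °C

about 0.20 °C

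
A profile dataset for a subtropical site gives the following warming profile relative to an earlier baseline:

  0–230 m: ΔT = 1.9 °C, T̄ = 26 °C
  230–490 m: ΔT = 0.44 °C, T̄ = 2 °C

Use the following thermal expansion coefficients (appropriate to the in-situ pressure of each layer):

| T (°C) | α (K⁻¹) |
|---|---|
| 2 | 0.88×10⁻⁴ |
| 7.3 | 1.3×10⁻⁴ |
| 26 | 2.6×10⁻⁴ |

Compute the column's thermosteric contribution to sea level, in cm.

about 12 cm

Layer 1 at 26 °C → α = 2.6×10⁻⁴ K⁻¹
Layer 2 at 2 °C → α = 0.88×10⁻⁴ K⁻¹
Layer 1: 1.9 × 2.6×10⁻⁴ × 230 = 0.11362 m
260 × 0.88×10⁻⁴ × 0.44 = 0.0100672 m
Δh = 0.11362 + 0.0100672 = 0.1236872 m ≈ 12 cm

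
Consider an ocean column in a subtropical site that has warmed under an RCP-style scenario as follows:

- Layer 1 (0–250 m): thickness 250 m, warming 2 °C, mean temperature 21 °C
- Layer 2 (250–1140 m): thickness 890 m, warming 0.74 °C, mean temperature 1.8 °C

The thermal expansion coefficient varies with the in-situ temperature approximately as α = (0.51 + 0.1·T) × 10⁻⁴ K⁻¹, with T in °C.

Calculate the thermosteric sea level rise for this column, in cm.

18 cm

Layer 1: α = (0.51 + 0.1×21)×10⁻⁴ = 2.61×10⁻⁴ K⁻¹
Layer 2: α = (0.51 + 0.1×1.8)×10⁻⁴ = 0.69×10⁻⁴ K⁻¹
2 × 250 × 2.61×10⁻⁴ = 0.13050 m
0.74 × 0.69×10⁻⁴ × 890 = 0.0454434 m
Δh = 0.13050 + 0.0454434 = 0.1759434 m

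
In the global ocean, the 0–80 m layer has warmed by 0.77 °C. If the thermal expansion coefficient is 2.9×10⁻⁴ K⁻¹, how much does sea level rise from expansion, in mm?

18 mm

Δh = αΔT·H = 2.9×10⁻⁴ × 0.77 × 80 = 0.017864 m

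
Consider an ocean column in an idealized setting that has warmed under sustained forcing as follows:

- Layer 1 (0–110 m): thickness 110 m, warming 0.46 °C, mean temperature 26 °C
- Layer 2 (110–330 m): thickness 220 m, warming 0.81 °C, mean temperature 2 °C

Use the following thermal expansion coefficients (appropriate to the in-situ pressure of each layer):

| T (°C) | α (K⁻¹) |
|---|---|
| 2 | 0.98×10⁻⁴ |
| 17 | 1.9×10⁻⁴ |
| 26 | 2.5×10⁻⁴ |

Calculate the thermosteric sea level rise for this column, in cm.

3.01 cm of thermosteric rise

Layer 1 at 26 °C → α = 2.5×10⁻⁴ K⁻¹
Layer 2 at 2 °C → α = 0.98×10⁻⁴ K⁻¹
Layer 1: 2.5×10⁻⁴ × 110 × 0.46 = 0.01265 m
0.81 × 220 × 0.98×10⁻⁴ = 0.0174636 m
Δh = 0.01265 + 0.0174636 = 0.0301136 m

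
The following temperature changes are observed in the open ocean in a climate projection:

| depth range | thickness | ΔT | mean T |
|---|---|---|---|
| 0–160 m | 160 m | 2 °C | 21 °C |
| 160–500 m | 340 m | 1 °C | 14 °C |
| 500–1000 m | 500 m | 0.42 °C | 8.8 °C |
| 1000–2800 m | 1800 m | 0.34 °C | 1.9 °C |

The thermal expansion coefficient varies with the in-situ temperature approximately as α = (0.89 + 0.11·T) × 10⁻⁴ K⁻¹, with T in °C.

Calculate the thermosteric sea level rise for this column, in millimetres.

Layer 1: α = (0.89 + 0.11×21)×10⁻⁴ = 3.2×10⁻⁴ K⁻¹
Layer 2: α = (0.89 + 0.11×14)×10⁻⁴ = 2.43×10⁻⁴ K⁻¹
Layer 3: α = (0.89 + 0.11×8.8)×10⁻⁴ = 1.858×10⁻⁴ K⁻¹
Layer 4: α = (0.89 + 0.11×1.9)×10⁻⁴ = 1.099×10⁻⁴ K⁻¹
160 × 3.2×10⁻⁴ × 2 = 0.10240 m
160–500 m: 2.43×10⁻⁴ × 1 × 340 = 0.08262 m
Layer 3: 1.858×10⁻⁴ × 0.42 × 500 = 0.039018 m
1.099×10⁻⁴ × 0.34 × 1800 = 0.0672588 m
Δh = 0.10240 + 0.08262 + 0.039018 + 0.0672588 = 0.2912968 m

291 mm of thermosteric rise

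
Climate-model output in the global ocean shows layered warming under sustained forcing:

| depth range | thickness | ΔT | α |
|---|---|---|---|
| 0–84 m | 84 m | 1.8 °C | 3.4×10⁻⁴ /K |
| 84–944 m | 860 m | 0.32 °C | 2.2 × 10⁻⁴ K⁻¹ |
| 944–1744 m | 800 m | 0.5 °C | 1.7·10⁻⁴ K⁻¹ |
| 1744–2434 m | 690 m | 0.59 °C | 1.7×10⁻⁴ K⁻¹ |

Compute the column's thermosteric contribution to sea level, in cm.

Layer 1: 3.4×10⁻⁴ × 1.8 × 84 = 0.051408 m
860 × 2.2×10⁻⁴ × 0.32 = 0.060544 m
944–1744 m: 1.7×10⁻⁴ × 800 × 0.5 = 0.06800 m
1.7×10⁻⁴ × 0.59 × 690 = 0.069207 m
Δh = 0.051408 + 0.060544 + 0.06800 + 0.069207 = 0.249159 m ≈ 24.9 cm

24.9 cm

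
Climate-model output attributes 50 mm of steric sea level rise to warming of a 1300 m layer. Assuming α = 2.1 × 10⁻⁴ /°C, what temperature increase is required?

ΔT = Δh/(αH) = 0.05 / (2.1×10⁻⁴ × 1300) ≈ 0.1832 K

0.183 K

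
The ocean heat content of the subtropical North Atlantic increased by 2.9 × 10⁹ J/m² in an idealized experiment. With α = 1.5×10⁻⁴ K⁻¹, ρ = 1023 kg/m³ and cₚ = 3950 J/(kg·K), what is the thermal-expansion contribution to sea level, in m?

Δh = αQ/(ρcₚ) = 1.5×10⁻⁴ × 2.9×10⁹ / (1023 × 3950) ≈ 0.10765 m

0.11 m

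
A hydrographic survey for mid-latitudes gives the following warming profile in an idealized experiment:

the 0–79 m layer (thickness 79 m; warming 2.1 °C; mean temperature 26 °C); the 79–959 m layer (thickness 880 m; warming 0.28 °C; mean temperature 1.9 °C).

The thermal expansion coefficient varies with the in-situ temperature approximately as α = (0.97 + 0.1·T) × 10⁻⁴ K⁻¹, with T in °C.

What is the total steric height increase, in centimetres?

Δh = 8.8 cm

Layer 1: α = (0.97 + 0.1×26)×10⁻⁴ = 3.57×10⁻⁴ K⁻¹
Layer 2: α = (0.97 + 0.1×1.9)×10⁻⁴ = 1.16×10⁻⁴ K⁻¹
Layer 1: 3.57×10⁻⁴ × 79 × 2.1 = 0.0592263 m
Layer 2: 0.28 × 880 × 1.16×10⁻⁴ = 0.0285824 m
Δh = 0.0592263 + 0.0285824 = 0.0878087 m ≈ 8.8 cm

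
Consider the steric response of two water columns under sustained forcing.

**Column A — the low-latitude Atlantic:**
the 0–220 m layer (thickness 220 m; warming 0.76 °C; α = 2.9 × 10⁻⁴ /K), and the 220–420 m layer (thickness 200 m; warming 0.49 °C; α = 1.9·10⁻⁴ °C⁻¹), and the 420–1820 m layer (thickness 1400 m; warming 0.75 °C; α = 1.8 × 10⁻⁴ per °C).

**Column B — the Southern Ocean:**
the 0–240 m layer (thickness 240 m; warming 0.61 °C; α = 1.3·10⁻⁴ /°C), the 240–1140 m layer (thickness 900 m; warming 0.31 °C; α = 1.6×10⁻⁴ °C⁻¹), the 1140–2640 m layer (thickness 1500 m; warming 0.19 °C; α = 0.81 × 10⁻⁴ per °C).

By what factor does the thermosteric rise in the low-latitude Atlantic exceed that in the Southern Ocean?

a factor of 3.0

A Layer 1: 0.76 × 2.9×10⁻⁴ × 220 = 0.048488 m
A 200 × 0.49 × 1.9×10⁻⁴ = 0.01862 m
A Layer 3: 0.75 × 1400 × 1.8×10⁻⁴ = 0.18900 m
A total: 0.256108 m
B 0–240 m: 1.3×10⁻⁴ × 240 × 0.61 = 0.019032 m
B 1.6×10⁻⁴ × 900 × 0.31 = 0.04464 m
B 1140–2640 m: 0.81×10⁻⁴ × 0.19 × 1500 = 0.023085 m
B total: 0.086757 m
Ratio: 0.256108 / 0.086757 ≈ 2.952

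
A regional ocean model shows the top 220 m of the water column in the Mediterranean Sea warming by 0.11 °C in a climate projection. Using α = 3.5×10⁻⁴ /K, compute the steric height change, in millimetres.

Δh = αΔT·H = 3.5×10⁻⁴ × 0.11 × 220 = 0.00847 m

8.5 mm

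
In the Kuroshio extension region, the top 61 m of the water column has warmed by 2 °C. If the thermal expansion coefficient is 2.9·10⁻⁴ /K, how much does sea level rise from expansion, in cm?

Δh = 3.54 cm

Δh = αΔT·H = 2.9×10⁻⁴ × 2 × 61 = 0.03538 m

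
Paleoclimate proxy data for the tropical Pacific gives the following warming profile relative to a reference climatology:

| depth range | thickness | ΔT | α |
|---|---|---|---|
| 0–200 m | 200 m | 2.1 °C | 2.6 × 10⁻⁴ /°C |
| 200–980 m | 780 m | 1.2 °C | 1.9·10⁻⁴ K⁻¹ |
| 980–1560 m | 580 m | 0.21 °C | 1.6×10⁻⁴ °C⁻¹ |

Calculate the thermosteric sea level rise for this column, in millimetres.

Δh ≈ 307 mm

2.1 × 2.6×10⁻⁴ × 200 = 0.10920 m
Layer 2: 1.2 × 780 × 1.9×10⁻⁴ = 0.17784 m
Layer 3: 0.21 × 1.6×10⁻⁴ × 580 = 0.019488 m
Δh = 0.10920 + 0.17784 + 0.019488 = 0.306528 m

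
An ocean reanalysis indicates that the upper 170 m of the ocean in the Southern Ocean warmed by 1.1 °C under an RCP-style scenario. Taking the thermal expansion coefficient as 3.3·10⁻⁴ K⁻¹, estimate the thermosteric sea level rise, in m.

about 0.0617 m

Δh = αΔT·H = 3.3×10⁻⁴ × 1.1 × 170 = 0.06171 m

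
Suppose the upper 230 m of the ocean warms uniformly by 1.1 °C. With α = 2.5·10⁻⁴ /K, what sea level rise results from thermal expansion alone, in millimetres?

Δh = αΔT·H = 2.5×10⁻⁴ × 1.1 × 230 = 0.06325 m

Δh = 63.3 mm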